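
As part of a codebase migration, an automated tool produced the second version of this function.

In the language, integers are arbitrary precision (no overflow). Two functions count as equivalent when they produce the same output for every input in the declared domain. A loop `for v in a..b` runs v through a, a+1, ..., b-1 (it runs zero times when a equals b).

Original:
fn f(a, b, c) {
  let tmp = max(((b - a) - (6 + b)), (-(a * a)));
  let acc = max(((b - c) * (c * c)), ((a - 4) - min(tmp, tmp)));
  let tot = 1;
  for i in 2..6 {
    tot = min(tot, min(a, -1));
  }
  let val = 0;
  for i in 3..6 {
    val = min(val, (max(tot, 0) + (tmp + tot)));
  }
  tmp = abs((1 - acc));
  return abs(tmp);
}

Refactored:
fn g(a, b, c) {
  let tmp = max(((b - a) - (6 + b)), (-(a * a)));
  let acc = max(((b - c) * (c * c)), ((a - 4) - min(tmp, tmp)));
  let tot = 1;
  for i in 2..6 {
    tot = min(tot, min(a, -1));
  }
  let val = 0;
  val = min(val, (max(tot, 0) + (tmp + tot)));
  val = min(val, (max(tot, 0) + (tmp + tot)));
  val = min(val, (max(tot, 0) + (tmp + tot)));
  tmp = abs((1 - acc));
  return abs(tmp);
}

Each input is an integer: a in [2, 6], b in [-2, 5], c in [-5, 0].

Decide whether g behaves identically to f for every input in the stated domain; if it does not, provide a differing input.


Although min/max/abs usage differs, plus arithmetic usage differs, plus loop structure differs, plus statement counts differ, plus constant usage differs, 240/240 inputs agree.
verdict: equivalent


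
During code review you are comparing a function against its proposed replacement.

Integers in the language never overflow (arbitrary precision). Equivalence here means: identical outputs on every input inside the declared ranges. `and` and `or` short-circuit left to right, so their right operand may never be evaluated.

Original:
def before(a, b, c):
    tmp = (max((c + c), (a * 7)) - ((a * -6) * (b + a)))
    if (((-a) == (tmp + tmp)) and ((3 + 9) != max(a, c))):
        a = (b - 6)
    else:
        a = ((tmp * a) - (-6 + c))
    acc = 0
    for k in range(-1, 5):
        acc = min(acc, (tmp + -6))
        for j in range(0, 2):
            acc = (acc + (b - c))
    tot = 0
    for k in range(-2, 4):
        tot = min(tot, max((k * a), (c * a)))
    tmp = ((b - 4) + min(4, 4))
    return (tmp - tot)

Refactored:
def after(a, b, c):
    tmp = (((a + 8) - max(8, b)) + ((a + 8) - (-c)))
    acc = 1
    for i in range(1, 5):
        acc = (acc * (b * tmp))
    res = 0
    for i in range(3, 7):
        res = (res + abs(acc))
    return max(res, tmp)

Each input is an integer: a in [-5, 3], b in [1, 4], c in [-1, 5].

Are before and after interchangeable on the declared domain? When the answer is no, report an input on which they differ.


There is a counterexample at a=-5, b=1, c=-1: 1 on one side, 324 on the other.
before: tmp becomes 118; next (((-a) == (tmp + tmp)) and ((3 + 9) != max(a, c))) evaluates to false; next a becomes -583; next acc becomes 0; next at k=-1:; next acc becomes 0; next at j=0:; next acc becomes 2; next at j=1:; next acc becomes 4; next at k=0:; next acc becomes 4; next at j=0:; next acc becomes 6; next at j=1:; next acc becomes 8; next at k=1:; next acc becomes 8; next at j=0:; next acc becomes 10; next at j=1:; next acc becomes 12; next at k=2:; next acc becomes 12; next at j=0:; next acc becomes 14; next at j=1:; next acc becomes 16; next at k=3:; next acc becomes 16; next at j=0:; next acc becomes 18; next at j=1:; next acc becomes 20; next at k=4:; next acc becomes 20; next at j=0:; next acc becomes 22; next at j=1:; next acc becomes 24; next tot becomes 0; next at k=-2:; next tot becomes 0; next at k=-1:; next tot becomes 0; next at k=0:; next tot becomes 0; next at k=1:; next tot becomes 0; next at k=2:; next tot becomes 0; next at k=3:; next tot becomes 0; next tmp becomes 1; next final value 1
after: tmp becomes -3; next acc becomes 1; next at i=1:; next acc becomes -3; next at i=2:; next acc becomes 9; next at i=3:; next acc becomes -27; next at i=4:; next acc becomes 81; next res becomes 0; next at i=3:; next res becomes 81; next at i=4:; next res becomes 162; next at i=5:; next res becomes 243; next at i=6:; next res becomes 324; next final value 324
verdict: not equivalent; witness: a=-5, b=1, c=-1


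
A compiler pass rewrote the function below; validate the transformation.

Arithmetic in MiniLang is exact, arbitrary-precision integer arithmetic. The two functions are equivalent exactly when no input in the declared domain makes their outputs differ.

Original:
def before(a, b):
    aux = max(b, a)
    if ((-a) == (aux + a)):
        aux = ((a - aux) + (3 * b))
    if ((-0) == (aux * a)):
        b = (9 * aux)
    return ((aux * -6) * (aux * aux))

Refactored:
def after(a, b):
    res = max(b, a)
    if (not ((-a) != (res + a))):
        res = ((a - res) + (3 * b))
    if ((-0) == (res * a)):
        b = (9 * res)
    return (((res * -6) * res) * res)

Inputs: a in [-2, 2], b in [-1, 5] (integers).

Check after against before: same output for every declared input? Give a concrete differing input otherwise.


Reading the diff, among the changes: local variable names differ; and boolean connective usage differs; and comparison usage differs.
As a probe, take a=1, b=5: before runs aux=5, then ((-a) == (aux + a)) is false, then ((-0) == (aux * a)) is false, then returns -750; after runs res=5, then (not ((-a) != (res + a))) is false, then ((-0) == (res * a)) is false, then returns -750; both end at -750.
Sweeping the whole domain (35 inputs) finds no disagreement.
verdict: equivalent


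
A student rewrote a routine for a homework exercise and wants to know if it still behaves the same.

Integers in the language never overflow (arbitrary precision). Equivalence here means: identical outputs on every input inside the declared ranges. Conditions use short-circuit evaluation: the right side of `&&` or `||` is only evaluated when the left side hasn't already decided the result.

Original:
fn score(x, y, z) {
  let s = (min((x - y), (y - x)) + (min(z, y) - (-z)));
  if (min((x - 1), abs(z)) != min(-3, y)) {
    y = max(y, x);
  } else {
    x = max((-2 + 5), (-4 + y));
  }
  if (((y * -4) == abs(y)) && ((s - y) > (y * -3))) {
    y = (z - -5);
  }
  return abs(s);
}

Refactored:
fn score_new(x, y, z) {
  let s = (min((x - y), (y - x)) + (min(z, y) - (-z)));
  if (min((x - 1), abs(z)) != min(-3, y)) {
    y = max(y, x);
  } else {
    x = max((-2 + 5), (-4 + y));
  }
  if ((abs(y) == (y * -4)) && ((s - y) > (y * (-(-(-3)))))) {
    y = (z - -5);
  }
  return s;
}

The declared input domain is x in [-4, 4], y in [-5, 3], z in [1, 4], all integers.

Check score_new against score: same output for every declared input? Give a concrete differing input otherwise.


Consider the input x=-4, y=-5, z=1.
score: s = -5; (min((x - 1), abs(z)) != min(-3, y)) -> false; x = 3; (((y * -4) == abs(y)) && ((s - y) > (y * -3))) -> false; return 5
score_new: s = -5; (min((x - 1), abs(z)) != min(-3, y)) -> false; x = 3; ((abs(y) == (y * -4)) && ((s - y) > (y * (-(-(-3)))))) -> false; return -5
5 against -5: the behavior changed.
verdict: not equivalent; witness: x=-4, y=-5, z=1


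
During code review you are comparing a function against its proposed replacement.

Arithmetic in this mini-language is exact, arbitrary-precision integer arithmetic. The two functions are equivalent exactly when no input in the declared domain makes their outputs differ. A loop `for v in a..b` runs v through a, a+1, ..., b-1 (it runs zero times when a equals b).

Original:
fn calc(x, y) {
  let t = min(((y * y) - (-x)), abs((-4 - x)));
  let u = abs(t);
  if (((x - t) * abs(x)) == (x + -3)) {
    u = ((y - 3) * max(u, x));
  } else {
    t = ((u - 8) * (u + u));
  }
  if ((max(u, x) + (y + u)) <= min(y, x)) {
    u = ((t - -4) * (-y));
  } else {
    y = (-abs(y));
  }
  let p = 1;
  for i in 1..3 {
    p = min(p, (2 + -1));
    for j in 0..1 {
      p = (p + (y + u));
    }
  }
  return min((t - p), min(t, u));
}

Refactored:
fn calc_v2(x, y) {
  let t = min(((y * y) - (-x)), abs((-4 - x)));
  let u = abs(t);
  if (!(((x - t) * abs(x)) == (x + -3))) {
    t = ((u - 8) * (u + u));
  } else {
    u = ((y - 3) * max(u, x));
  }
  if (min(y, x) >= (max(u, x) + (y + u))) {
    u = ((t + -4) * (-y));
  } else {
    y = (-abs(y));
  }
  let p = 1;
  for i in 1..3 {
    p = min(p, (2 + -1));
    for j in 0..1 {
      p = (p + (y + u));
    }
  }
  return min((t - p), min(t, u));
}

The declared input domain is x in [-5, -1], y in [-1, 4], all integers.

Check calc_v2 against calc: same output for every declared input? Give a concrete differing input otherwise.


These are not equivalent — on x=-1, y=2 the outputs split (-14 vs -2).
calc: t=3, then u=3, then (((x - t) * abs(x)) == (x + -3)) is true, then u=-3, then ((max(u, x) + (y + u)) <= min(y, x)) is true, then u=-14, then p=1, then (i=1), then p=1, then (j=0), then p=-11, then (i=2), then p=-11, then (j=0), then p=-23, then returns -14
calc_v2: t=3, then u=3, then (!(((x - t) * abs(x)) == (x + -3))) is false, then u=-3, then (min(y, x) >= (max(u, x) + (y + u))) is true, then u=2, then p=1, then (i=1), then p=1, then (j=0), then p=5, then (i=2), then p=1, then (j=0), then p=5, then returns -2
verdict: not equivalent; witness: x=-1, y=2


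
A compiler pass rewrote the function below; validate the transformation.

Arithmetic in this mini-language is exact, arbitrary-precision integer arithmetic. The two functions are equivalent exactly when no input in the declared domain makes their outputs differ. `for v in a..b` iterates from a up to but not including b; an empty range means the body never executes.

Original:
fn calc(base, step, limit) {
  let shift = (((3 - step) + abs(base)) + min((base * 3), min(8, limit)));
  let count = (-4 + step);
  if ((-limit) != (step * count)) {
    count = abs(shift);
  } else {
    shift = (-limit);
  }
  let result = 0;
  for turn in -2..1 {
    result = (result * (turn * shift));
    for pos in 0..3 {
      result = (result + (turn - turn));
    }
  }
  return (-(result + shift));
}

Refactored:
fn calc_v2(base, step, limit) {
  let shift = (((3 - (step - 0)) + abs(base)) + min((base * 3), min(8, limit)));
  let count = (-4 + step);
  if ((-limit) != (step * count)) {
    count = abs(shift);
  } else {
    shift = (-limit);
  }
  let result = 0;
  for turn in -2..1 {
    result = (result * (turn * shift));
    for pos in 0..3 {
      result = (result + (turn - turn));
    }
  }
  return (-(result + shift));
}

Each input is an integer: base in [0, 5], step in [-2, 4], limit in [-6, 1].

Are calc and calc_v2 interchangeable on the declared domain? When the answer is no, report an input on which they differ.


The two are interchangeable: constant usage differs; arithmetic usage differs, and every declared input agrees.
One worked example (base=1, step=0, limit=0) — calc: shift becomes 4; next count becomes -4; next ((-limit) != (step * count)) evaluates to false; next shift becomes 0; next result becomes 0; next at turn=-2:; next result becomes 0; next at pos=0:; next result becomes 0; next at pos=1:; next result becomes 0; next at pos=2:; next result becomes 0; next at turn=-1:; next result becomes 0; next at pos=0:; next result becomes 0; next at pos=1:; next result becomes 0; next at pos=2:; next result becomes 0; next at turn=0:; next result becomes 0; next at pos=0:; next result becomes 0; next at pos=1:; next result becomes 0; next at pos=2:; next result becomes 0; next final value 0; calc_v2: shift becomes 4; next count becomes -4; next ((-limit) != (step * count)) evaluates to false; next shift becomes 0; next result becomes 0; next at turn=-2:; next result becomes 0; next at pos=0:; next result becomes 0; next at pos=1:; next result becomes 0; next at pos=2:; next result becomes 0; next at turn=-1:; next result becomes 0; next at pos=0:; next result becomes 0; next at pos=1:; next result becomes 0; next at pos=2:; next result becomes 0; next at turn=0:; next result becomes 0; next at pos=0:; next result becomes 0; next at pos=1:; next result becomes 0; next at pos=2:; next result becomes 0; next final value 0; agreement on 0.
Sweeping the whole domain (336 inputs) finds no disagreement.
verdict: equivalent


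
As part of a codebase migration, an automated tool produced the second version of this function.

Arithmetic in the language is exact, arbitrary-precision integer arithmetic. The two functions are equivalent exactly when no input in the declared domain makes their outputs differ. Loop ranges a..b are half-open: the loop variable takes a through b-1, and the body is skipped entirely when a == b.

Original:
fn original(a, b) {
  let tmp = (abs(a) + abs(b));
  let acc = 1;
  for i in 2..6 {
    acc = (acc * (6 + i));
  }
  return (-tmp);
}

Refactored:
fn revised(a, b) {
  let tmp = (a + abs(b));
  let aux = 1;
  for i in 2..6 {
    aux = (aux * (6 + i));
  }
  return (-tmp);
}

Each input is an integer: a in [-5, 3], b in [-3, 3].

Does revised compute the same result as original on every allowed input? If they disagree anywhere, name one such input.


At a=-5, b=-3: original gives -8, revised gives 2.
verdict: not equivalent; witness: a=-5, b=-3


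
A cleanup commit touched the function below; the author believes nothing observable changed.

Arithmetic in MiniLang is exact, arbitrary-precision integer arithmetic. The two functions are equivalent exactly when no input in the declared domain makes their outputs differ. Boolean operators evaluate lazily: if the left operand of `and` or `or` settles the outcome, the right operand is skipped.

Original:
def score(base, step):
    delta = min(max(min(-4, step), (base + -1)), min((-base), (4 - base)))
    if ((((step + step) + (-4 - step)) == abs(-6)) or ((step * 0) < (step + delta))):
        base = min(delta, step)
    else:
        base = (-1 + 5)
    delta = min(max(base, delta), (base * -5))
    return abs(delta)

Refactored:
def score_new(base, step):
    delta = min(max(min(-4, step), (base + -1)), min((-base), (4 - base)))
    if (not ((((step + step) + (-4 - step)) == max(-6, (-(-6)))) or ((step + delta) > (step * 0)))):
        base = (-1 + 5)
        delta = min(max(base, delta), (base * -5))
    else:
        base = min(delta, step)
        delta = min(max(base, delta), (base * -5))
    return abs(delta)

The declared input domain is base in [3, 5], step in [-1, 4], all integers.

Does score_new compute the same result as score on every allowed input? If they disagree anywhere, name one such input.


Behavior is preserved: although boolean connective usage differs, min/max/abs usage differs, comparison usage differs, statement counts differ, arithmetic usage differs, constant usage differs, the outputs never diverge.
Tracing base=3, step=0: score: delta becomes -3; next ((((step + step) + (-4 - step)) == abs(-6)) or ((step * 0) < (step + delta))) evaluates to false; next base becomes 4; next delta becomes -20; next final value 20 | score_new: delta becomes -3; next (not ((((step + step) + (-4 - step)) == max(-6, (-(-6)))) or ((step + delta) > (step * 0)))) evaluates to true; next base becomes 4; next delta becomes -20; next final value 20 — matching result 20.
Across all 18 domain points the two functions coincide.
verdict: equivalent


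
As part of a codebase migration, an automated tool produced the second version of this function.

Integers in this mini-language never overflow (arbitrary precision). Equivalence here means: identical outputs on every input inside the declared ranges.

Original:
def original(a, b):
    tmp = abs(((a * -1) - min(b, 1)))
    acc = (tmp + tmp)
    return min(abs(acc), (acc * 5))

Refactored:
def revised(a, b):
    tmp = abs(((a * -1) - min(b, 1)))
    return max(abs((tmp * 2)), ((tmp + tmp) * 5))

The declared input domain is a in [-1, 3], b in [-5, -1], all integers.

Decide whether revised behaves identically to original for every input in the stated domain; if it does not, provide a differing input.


Take a=-1, b=-5.
original: tmp := 6 | acc := 12 | result 12
revised: tmp := 6 | result 60
12 and 60 differ, so these are not the same function on this domain.
verdict: not equivalent; witness: a=-1, b=-5


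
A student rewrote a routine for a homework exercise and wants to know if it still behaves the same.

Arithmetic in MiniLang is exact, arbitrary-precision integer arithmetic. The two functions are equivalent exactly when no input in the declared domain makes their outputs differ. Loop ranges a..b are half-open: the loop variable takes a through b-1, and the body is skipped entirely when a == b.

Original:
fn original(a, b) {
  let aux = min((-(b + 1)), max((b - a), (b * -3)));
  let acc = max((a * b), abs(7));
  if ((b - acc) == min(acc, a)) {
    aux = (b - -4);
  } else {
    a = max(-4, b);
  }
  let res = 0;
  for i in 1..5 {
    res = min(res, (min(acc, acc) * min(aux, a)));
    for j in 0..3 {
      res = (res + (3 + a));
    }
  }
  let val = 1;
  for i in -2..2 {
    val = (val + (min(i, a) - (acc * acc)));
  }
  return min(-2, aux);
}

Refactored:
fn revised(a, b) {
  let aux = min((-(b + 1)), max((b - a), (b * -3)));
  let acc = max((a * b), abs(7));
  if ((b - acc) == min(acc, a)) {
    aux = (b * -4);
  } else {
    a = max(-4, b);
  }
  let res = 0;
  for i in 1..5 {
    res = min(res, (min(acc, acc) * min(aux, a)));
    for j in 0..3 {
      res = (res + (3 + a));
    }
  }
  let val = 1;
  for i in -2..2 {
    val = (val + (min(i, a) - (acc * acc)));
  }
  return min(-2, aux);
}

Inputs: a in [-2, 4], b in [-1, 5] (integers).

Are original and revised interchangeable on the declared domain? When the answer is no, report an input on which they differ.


Run the pair on a=-2, b=5.
original: aux := -6 | acc := 7 | ((b - acc) == min(acc, a)): true | aux := 9 | res := 0 | iter i=1: | res := -14 | iter j=0: | res := -13 | iter j=1: | res := -12 | iter j=2: | res := -11 | iter i=2: | res := -14 | iter j=0: | res := -13 | iter j=1: | res := -12 | iter j=2: | res := -11 | iter i=3: | res := -14 | iter j=0: | res := -13 | iter j=1: | res := -12 | iter j=2: | res := -11 | iter i=4: | res := -14 | iter j=0: | res := -13 | iter j=1: | res := -12 | iter j=2: | res := -11 | val := 1 | iter i=-2: | val := -50 | iter i=-1: | val := -101 | iter i=0: | val := -152 | iter i=1: | val := -203 | result -2
revised: aux := -6 | acc := 7 | ((b - acc) == min(acc, a)): true | aux := -20 | res := 0 | iter i=1: | res := -140 | iter j=0: | res := -139 | iter j=1: | res := -138 | iter j=2: | res := -137 | iter i=2: | res := -140 | iter j=0: | res := -139 | iter j=1: | res := -138 | iter j=2: | res := -137 | iter i=3: | res := -140 | iter j=0: | res := -139 | iter j=1: | res := -138 | iter j=2: | res := -137 | iter i=4: | res := -140 | iter j=0: | res := -139 | iter j=1: | res := -138 | iter j=2: | res := -137 | val := 1 | iter i=-2: | val := -50 | iter i=-1: | val := -101 | iter i=0: | val := -152 | iter i=1: | val := -203 | result -20
-2 and -20 differ, so these are not the same function on this domain.
verdict: not equivalent; witness: a=-2, b=5


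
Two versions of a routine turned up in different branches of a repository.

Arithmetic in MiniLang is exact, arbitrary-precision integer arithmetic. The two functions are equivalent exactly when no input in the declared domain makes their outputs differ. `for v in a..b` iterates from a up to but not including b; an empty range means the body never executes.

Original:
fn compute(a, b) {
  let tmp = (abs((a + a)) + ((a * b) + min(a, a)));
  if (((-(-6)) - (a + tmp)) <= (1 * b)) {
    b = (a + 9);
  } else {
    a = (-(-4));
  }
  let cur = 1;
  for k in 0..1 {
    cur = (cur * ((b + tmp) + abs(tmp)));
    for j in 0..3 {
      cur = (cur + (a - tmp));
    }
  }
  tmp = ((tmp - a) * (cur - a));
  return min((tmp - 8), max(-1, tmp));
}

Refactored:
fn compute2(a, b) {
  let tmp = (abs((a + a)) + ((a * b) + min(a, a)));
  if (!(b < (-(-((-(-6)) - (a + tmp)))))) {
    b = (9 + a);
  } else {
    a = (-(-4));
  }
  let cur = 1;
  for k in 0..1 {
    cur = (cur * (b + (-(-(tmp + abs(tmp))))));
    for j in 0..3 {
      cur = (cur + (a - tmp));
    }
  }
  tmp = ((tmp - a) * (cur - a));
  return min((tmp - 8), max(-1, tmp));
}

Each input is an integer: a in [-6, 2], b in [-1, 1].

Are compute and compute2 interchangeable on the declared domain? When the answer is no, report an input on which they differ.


Comparing the listings, the differences include: boolean connective usage differs, plus comparison usage differs, plus constant usage differs, plus arithmetic usage differs.
As a probe, take a=1, b=1: compute runs tmp = 4; (((-(-6)) - (a + tmp)) <= (1 * b)) -> true; b = 10; cur = 1; [k=0]; cur = 18; [j=0]; cur = 15; [j=1]; cur = 12; [j=2]; cur = 9; tmp = 24; return 16; compute2 runs tmp = 4; (!(b < (-(-((-(-6)) - (a + tmp)))))) -> true; b = 10; cur = 1; [k=0]; cur = 18; [j=0]; cur = 15; [j=1]; cur = 12; [j=2]; cur = 9; tmp = 24; return 16; both end at 16.
Checked all 27 inputs in the declared domain: the outputs agree on every one.
verdict: equivalent


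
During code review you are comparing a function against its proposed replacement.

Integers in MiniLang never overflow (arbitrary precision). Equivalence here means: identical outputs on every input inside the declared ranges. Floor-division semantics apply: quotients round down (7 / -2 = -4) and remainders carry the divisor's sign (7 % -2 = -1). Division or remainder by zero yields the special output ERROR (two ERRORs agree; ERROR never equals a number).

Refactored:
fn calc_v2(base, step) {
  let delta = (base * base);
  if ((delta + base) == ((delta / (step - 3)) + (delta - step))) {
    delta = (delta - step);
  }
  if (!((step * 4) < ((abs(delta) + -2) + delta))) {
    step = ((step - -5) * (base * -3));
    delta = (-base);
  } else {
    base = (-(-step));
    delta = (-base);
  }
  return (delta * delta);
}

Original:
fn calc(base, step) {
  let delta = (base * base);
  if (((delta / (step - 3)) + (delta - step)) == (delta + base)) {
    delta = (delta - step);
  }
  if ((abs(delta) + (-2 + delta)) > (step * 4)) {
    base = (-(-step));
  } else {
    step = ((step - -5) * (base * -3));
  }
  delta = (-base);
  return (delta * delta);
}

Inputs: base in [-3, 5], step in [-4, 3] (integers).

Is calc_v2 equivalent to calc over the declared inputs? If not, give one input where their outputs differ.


Changes here: statement counts differ; also comparison usage differs; also boolean connective usage differs; the full 72-point sweep finds no disagreement.
verdict: equivalent


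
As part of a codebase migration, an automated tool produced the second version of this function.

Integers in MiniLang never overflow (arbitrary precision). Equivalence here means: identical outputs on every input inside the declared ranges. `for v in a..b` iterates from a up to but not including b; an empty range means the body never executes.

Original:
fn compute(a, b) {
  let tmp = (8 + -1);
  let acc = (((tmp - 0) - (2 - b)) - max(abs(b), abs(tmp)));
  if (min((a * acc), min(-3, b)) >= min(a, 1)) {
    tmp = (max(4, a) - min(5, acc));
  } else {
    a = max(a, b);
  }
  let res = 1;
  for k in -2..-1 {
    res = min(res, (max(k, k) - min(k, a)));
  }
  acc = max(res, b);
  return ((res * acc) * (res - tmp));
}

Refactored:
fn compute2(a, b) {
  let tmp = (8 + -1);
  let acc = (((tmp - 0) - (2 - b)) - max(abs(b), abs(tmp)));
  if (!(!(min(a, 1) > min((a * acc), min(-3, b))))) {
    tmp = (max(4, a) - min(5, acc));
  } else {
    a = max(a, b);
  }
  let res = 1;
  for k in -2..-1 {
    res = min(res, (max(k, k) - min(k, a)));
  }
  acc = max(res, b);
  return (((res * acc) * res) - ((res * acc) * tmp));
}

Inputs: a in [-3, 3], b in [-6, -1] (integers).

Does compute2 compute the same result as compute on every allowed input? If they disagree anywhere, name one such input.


Not equivalent: a=-3, b=-6 separates them (-6 vs -11).
compute: tmp becomes 7; next acc becomes -8; next (min((a * acc), min(-3, b)) >= min(a, 1)) evaluates to false; next a becomes -3; next res becomes 1; next at k=-2:; next res becomes 1; next acc becomes 1; next final value -6
compute2: tmp becomes 7; next acc becomes -8; next (!(!(min(a, 1) > min((a * acc), min(-3, b))))) evaluates to true; next tmp becomes 12; next res becomes 1; next at k=-2:; next res becomes 1; next acc becomes 1; next final value -11
verdict: not equivalent; witness: a=-3, b=-6


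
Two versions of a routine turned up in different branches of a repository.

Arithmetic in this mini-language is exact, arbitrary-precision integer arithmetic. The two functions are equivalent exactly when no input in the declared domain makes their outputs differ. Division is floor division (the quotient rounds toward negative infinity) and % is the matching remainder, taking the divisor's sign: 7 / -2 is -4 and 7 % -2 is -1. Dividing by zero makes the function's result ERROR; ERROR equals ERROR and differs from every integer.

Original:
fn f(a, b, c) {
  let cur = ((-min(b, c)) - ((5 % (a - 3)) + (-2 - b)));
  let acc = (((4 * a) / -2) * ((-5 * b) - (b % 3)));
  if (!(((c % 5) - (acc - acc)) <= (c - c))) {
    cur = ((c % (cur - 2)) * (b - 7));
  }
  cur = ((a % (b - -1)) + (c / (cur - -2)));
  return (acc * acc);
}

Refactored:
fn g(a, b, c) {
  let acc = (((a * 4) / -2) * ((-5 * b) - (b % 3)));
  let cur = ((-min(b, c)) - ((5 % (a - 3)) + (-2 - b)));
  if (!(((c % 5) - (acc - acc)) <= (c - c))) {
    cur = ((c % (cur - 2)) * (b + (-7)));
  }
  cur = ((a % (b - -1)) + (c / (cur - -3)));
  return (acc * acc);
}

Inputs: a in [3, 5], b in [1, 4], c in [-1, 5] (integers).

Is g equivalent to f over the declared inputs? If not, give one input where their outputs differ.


Take a=4, b=4, c=1.
f: cur := 5 | acc := 168 | (!(((c % 5) - (acc - acc)) <= (c - c))): true | cur := -3 | cur := 3 | result 28224
g: acc := 168 | cur := 5 | (!(((c % 5) - (acc - acc)) <= (c - c))): true | cur := -3 | divide-by-zero, output ERROR
28224 against ERROR: the behavior changed.
verdict: not equivalent; witness: a=4, b=4, c=1


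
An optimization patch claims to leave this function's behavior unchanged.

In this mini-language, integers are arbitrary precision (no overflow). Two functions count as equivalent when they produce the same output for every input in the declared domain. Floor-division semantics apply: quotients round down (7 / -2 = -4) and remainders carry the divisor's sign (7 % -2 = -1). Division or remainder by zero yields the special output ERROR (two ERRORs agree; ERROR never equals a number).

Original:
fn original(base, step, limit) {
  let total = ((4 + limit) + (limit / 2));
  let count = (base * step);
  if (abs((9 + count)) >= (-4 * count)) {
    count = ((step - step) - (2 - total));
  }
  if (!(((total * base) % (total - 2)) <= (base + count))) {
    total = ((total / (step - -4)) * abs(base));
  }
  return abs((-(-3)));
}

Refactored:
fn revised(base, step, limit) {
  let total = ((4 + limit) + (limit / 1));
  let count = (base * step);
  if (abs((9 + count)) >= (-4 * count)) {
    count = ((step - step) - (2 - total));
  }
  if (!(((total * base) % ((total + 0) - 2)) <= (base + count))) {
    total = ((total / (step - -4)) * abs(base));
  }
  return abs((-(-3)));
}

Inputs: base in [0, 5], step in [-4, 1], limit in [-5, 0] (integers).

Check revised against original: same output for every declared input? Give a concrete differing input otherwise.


There is a counterexample at base=1, step=-4, limit=-4: ERROR on one side, 3 on the other.
original: total = -2; count = -4; (abs((9 + count)) >= (-4 * count)) -> false; (!(((total * base) % (total - 2)) <= (base + count))) -> true; division by zero -> ERROR
revised: total = -4; count = -4; (abs((9 + count)) >= (-4 * count)) -> false; (!(((total * base) % ((total + 0) - 2)) <= (base + count))) -> false; return 3
verdict: not equivalent; witness: base=1, step=-4, limit=-4


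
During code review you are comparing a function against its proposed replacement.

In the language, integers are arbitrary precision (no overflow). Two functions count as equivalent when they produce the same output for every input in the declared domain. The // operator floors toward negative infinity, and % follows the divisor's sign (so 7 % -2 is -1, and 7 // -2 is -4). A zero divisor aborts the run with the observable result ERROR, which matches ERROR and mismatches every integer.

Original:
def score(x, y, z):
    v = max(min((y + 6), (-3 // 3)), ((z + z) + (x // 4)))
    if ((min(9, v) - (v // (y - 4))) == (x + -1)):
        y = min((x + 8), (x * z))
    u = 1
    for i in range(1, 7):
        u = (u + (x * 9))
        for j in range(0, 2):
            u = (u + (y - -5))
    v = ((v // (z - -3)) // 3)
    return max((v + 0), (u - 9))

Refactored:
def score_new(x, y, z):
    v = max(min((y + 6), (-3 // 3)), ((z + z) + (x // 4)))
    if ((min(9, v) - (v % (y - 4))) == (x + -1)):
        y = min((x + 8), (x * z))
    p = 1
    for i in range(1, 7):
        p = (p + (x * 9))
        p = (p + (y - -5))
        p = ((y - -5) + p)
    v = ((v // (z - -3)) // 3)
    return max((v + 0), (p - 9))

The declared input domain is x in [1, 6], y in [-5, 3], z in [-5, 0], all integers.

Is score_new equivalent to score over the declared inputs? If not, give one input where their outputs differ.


There is a counterexample at x=1, y=-5, z=-4: 46 on one side, 58 on the other.
score: v := -1 | ((min(9, v) - (v // (y - 4))) == (x + -1)): false | u := 1 | iter i=1: | u := 10 | iter j=0: | u := 10 | iter j=1: | u := 10 | iter i=2: | u := 19 | iter j=0: | u := 19 | iter j=1: | u := 19 | iter i=3: | u := 28 | iter j=0: | u := 28 | iter j=1: | u := 28 | iter i=4: | u := 37 | iter j=0: | u := 37 | iter j=1: | u := 37 | iter i=5: | u := 46 | iter j=0: | u := 46 | iter j=1: | u := 46 | iter i=6: | u := 55 | iter j=0: | u := 55 | iter j=1: | u := 55 | v := 0 | result 46
score_new: v := -1 | ((min(9, v) - (v % (y - 4))) == (x + -1)): true | y := -4 | p := 1 | iter i=1: | p := 10 | p := 11 | p := 12 | iter i=2: | p := 21 | p := 22 | p := 23 | iter i=3: | p := 32 | p := 33 | p := 34 | iter i=4: | p := 43 | p := 44 | p := 45 | iter i=5: | p := 54 | p := 55 | p := 56 | iter i=6: | p := 65 | p := 66 | p := 67 | v := 0 | result 58
verdict: not equivalent; witness: x=1, y=-5, z=-4


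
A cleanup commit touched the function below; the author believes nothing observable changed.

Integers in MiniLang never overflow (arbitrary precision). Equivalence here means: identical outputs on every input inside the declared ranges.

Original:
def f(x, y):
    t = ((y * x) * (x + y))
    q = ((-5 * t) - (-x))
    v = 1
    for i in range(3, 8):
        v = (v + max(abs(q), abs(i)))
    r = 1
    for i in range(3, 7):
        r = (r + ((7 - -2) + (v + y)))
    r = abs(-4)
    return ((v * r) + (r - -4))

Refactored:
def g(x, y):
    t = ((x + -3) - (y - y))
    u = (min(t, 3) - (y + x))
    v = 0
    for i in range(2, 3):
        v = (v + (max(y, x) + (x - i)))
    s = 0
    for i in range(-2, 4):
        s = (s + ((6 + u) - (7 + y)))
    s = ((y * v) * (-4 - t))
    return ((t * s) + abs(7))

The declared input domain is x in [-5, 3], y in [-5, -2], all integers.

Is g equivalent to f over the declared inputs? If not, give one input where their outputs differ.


There is a counterexample at x=-5, y=-5: 24912 on one side, -1913 on the other.
f: t becomes -250; next q becomes 1245; next v becomes 1; next at i=3:; next v becomes 1246; next at i=4:; next v becomes 2491; next at i=5:; next v becomes 3736; next at i=6:; next v becomes 4981; next at i=7:; next v becomes 6226; next r becomes 1; next at i=3:; next r becomes 6231; next at i=4:; next r becomes 12461; next at i=5:; next r becomes 18691; next at i=6:; next r becomes 24921; next r becomes 4; next final value 24912
g: t becomes -8; next u becomes 2; next v becomes 0; next at i=2:; next v becomes -12; next s becomes 0; next at i=-2:; next s becomes 6; next at i=-1:; next s becomes 12; next at i=0:; next s becomes 18; next at i=1:; next s becomes 24; next at i=2:; next s becomes 30; next at i=3:; next s becomes 36; next s becomes 240; next final value -1913
verdict: not equivalent; witness: x=-5, y=-5


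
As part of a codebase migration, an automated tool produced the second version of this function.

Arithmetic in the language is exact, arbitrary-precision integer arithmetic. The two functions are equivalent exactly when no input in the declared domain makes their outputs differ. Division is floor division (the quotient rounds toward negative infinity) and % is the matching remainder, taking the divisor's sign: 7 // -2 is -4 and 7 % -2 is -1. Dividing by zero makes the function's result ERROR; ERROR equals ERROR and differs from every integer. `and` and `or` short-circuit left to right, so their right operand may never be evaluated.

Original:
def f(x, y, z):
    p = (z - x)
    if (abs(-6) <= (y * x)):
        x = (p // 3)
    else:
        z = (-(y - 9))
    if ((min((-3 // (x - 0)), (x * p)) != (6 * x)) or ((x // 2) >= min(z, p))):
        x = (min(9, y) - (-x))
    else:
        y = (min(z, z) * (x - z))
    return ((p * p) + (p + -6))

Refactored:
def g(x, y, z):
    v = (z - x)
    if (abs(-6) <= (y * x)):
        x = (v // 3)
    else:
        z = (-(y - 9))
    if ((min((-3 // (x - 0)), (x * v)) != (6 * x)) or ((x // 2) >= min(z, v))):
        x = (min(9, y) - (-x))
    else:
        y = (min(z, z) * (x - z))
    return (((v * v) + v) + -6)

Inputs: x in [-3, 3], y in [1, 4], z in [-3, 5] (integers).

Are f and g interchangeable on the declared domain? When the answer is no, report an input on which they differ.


Comparing the listings, the differences include: local variable names differ.
One worked example (x=0, y=1, z=0) — f: p becomes 0; next (abs(-6) <= (y * x)) evaluates to false; next z becomes 8; next hits division by zero so the output is ERROR; g: v becomes 0; next (abs(-6) <= (y * x)) evaluates to false; next z becomes 8; next hits division by zero so the output is ERROR; agreement on ERROR.
Checked all 252 inputs in the declared domain: the outputs agree on every one.
verdict: equivalent


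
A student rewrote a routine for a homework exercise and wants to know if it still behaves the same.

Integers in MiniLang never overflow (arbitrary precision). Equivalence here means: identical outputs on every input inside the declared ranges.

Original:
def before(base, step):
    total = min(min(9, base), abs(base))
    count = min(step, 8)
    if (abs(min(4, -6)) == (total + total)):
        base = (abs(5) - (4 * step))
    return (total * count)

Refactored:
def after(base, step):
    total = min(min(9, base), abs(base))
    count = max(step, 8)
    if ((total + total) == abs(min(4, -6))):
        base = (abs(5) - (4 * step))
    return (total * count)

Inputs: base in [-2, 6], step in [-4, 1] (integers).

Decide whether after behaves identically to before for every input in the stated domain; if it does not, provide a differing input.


Run the pair on base=-2, step=-4.
before: total=-2, then count=-4, then (abs(min(4, -6)) == (total + total)) is false, then returns 8
after: total=-2, then count=8, then ((total + total) == abs(min(4, -6))) is false, then returns -16
8 vs -16 — the two versions disagree here.
verdict: not equivalent; witness: base=-2, step=-4


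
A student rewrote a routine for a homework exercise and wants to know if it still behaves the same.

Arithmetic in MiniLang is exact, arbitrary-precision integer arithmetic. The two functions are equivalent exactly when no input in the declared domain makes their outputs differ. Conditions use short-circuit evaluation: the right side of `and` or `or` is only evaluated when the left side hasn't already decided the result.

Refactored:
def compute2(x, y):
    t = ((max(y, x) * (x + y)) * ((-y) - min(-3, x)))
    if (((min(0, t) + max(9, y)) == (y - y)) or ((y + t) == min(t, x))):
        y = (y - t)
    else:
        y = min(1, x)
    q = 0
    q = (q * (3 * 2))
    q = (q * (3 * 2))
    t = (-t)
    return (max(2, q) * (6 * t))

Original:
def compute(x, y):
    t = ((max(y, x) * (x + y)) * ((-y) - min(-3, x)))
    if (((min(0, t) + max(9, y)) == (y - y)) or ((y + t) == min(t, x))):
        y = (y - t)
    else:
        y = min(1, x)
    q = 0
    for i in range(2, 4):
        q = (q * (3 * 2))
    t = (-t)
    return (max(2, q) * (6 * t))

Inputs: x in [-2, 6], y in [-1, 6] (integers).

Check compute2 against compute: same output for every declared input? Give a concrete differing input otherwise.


The two are interchangeable: constant usage differs; and loop structure differs; and local variable names differ; and arithmetic usage differs, and every declared input agrees.
Tracing x=1, y=6: compute: t := -126 | (((min(0, t) + max(9, y)) == (y - y)) or ((y + t) == min(t, x))): false | y := 1 | q := 0 | iter i=2: | q := 0 | iter i=3: | q := 0 | t := 126 | result 1512 | compute2: t := -126 | (((min(0, t) + max(9, y)) == (y - y)) or ((y + t) == min(t, x))): false | y := 1 | q := 0 | q := 0 | q := 0 | t := 126 | result 1512 — matching result 1512.
Sweeping the whole domain (72 inputs) finds no disagreement.
verdict: equivalent


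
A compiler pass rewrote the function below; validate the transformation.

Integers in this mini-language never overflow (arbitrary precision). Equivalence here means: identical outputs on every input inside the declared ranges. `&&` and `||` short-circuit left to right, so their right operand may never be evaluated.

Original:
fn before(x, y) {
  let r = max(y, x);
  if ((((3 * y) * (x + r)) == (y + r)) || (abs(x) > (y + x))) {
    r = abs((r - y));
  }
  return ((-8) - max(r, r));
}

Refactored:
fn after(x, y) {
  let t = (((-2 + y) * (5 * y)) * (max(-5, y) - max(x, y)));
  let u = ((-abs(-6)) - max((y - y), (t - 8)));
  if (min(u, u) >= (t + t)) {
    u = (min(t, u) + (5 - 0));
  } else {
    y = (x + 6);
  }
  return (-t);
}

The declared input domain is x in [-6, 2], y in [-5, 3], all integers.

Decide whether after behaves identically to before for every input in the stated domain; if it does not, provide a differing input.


Not equivalent: x=-6, y=-5 separates them (-8 vs 0).
before: r := -5 | ((((3 * y) * (x + r)) == (y + r)) || (abs(x) > (y + x))): true | r := 0 | result -8
after: t := 0 | u := -6 | (min(u, u) >= (t + t)): false | y := 0 | result 0
verdict: not equivalent; witness: x=-6, y=-5


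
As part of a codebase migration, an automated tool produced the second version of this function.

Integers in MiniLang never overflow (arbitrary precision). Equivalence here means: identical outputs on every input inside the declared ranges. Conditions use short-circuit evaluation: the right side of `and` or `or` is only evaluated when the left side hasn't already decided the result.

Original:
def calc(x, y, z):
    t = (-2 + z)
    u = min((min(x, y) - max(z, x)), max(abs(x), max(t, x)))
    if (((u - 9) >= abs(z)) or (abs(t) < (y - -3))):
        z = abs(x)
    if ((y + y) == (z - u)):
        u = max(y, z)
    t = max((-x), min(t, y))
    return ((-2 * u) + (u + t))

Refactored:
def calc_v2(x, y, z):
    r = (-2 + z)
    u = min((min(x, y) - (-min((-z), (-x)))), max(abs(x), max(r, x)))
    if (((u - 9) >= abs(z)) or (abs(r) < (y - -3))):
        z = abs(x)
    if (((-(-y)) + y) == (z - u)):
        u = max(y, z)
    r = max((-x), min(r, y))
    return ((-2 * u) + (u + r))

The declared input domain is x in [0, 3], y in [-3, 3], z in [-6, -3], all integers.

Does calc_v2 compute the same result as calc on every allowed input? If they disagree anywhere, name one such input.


Comparing the listings, the differences include: local variable names differ; also min/max/abs usage differs.
Spot check at x=3, y=2, z=-4 — calc: t=-6, then u=-1, then (((u - 9) >= abs(z)) or (abs(t) < (y - -3))) is false, then ((y + y) == (z - u)) is false, then t=-3, then returns -2. calc_v2: r=-6, then u=-1, then (((u - 9) >= abs(z)) or (abs(r) < (y - -3))) is false, then (((-(-y)) + y) == (z - u)) is false, then r=-3, then returns -2. Both give -2.
Every one of the 112 inputs gives matching results.
verdict: equivalent


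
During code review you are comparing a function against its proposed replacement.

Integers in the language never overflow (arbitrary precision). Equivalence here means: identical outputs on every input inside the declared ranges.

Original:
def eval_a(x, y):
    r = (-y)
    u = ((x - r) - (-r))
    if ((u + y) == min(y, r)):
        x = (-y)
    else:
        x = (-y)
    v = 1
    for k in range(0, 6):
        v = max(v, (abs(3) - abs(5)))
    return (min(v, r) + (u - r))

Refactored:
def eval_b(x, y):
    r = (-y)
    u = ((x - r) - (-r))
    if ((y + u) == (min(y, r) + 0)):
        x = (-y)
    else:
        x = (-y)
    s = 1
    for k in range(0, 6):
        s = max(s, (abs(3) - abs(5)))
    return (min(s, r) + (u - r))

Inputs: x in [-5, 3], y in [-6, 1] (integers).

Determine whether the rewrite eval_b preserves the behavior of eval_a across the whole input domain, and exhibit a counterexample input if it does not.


Reading the diff, among the changes: constant usage differs, arithmetic usage differs, local variable names differ.
As a probe, take x=-2, y=-5: eval_a runs r=5, then u=-2, then ((u + y) == min(y, r)) is false, then x=5, then v=1, then (k=0), then v=1, then (k=1), then v=1, then (k=2), then v=1, then (k=3), then v=1, then (k=4), then v=1, then (k=5), then v=1, then returns -6; eval_b runs r=5, then u=-2, then ((y + u) == (min(y, r) + 0)) is false, then x=5, then s=1, then (k=0), then s=1, then (k=1), then s=1, then (k=2), then s=1, then (k=3), then s=1, then (k=4), then s=1, then (k=5), then s=1, then returns -6; both end at -6.
Checked all 72 inputs in the declared domain: the outputs agree on every one.
verdict: equivalent
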